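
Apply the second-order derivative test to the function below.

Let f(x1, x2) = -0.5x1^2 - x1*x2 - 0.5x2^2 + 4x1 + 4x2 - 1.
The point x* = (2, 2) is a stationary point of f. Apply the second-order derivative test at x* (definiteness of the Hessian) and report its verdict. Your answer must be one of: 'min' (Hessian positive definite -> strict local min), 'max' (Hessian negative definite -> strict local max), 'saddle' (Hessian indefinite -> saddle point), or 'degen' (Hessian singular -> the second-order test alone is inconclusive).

Compute the Hessian H = grad^2 f:
  H = [[-1, -1], [-1, -1]]
Verify stationarity: grad f(x*) = H x* + g = (0, 0).
Eigenvalues of H: -2, 0.
H has a zero eigenvalue (singular; negative semidefinite but not definite), so H is neither positive definite, negative definite, nor indefinite. The second-order test alone is inconclusive -> degen.
(Indeed, f is constant along the null direction of H through x*, so x* is not a strict local extremum.)

degen


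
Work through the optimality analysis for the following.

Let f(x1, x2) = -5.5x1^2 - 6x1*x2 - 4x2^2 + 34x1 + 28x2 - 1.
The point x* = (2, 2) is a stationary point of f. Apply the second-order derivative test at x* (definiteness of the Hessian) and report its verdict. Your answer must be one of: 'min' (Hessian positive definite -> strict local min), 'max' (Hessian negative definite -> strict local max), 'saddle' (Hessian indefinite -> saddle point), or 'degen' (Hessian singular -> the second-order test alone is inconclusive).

Compute the Hessian H = grad^2 f:
  H = [[-11, -6], [-6, -8]]
Verify stationarity: grad f(x*) = H x* + g = (0, 0).
Eigenvalues of H: -15.6847, -3.3153.
Both eigenvalues < 0, so H is negative definite -> x* is a strict local max.

max


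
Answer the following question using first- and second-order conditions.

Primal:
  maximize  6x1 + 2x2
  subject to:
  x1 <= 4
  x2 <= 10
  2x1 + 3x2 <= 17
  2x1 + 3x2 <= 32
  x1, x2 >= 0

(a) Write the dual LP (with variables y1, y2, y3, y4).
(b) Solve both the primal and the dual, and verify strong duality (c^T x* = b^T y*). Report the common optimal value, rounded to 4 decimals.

The standard primal-dual pair for 'max c^T x s.t. A x <= b, x >= 0' is:
  Dual:  min b^T y  s.t.  A^T y >= c,  y >= 0.

So the dual LP is:
  minimize  4y1 + 10y2 + 17y3 + 32y4
  subject to:
    y1 + 2y3 + 2y4 >= 6
    y2 + 3y3 + 3y4 >= 2
    y1, y2, y3, y4 >= 0

Solving the primal: x* = (4, 3).
  primal value c^T x* = 30.
Solving the dual: y* = (4.6667, 0, 0.6667, 0).
  dual value b^T y* = 30.
Strong duality: c^T x* = b^T y*. Confirmed.

30


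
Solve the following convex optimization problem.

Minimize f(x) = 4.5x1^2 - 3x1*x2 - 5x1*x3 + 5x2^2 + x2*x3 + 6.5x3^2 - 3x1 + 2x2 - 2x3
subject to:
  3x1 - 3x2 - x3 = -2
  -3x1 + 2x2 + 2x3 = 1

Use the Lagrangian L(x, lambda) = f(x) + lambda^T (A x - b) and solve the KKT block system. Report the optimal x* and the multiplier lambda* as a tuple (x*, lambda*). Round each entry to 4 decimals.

Form the Lagrangian:
  L(x, lambda) = (1/2) x^T Q x + c^T x + lambda^T (A x - b)
Stationarity (grad_x L = 0): Q x + c + A^T lambda = 0.
Primal feasibility: A x = b.

This gives the KKT block system:
  [ Q   A^T ] [ x     ]   [-c ]
  [ A    0  ] [ lambda ] = [ b ]

Solving the linear system:
  x*      = (0.0395, 0.7797, -0.2203)
  lambda* = (6.8701, 5.5763)
  f(x*)   = 5.0226

x* = (0.0395, 0.7797, -0.2203), lambda* = (6.8701, 5.5763)


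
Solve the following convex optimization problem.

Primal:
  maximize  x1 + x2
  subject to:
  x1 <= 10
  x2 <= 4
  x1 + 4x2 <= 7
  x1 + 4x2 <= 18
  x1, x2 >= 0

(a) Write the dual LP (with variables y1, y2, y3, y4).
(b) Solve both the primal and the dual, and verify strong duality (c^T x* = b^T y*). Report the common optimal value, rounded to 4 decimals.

The standard primal-dual pair for 'max c^T x s.t. A x <= b, x >= 0' is:
  Dual:  min b^T y  s.t.  A^T y >= c,  y >= 0.

So the dual LP is:
  minimize  10y1 + 4y2 + 7y3 + 18y4
  subject to:
    y1 + y3 + y4 >= 1
    y2 + 4y3 + 4y4 >= 1
    y1, y2, y3, y4 >= 0

Solving the primal: x* = (7, 0).
  primal value c^T x* = 7.
Solving the dual: y* = (0, 0, 1, 0).
  dual value b^T y* = 7.
Strong duality: c^T x* = b^T y*. Confirmed.

7


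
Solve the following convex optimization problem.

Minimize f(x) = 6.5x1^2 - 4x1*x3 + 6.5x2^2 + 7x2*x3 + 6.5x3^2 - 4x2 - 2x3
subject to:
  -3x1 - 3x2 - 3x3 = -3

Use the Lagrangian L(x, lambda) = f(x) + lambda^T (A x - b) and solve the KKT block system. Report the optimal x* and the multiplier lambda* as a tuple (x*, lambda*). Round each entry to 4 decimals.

Form the Lagrangian:
  L(x, lambda) = (1/2) x^T Q x + c^T x + lambda^T (A x - b)
Stationarity (grad_x L = 0): Q x + c + A^T lambda = 0.
Primal feasibility: A x = b.

This gives the KKT block system:
  [ Q   A^T ] [ x     ]   [-c ]
  [ A    0  ] [ lambda ] = [ b ]

Solving the linear system:
  x*      = (0.3247, 0.3961, 0.2792)
  lambda* = (1.0346)
  f(x*)   = 0.4805

x* = (0.3247, 0.3961, 0.2792), lambda* = (1.0346)


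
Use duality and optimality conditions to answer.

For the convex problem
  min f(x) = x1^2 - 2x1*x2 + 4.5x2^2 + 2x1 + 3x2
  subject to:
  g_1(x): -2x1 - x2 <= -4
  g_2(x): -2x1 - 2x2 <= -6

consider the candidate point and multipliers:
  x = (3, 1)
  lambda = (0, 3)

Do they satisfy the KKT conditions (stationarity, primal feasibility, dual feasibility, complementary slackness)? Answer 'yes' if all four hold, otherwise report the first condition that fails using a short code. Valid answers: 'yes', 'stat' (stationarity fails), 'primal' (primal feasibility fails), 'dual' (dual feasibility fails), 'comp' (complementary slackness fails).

Gradient of f: grad f(x) = Q x + c = (6, 6)
Constraint values g_i(x) = a_i^T x - b_i:
  g_1((3, 1)) = -3
  g_2((3, 1)) = -2
Stationarity residual: grad f(x) + sum_i lambda_i a_i = (0, 0)
  -> stationarity OK
Primal feasibility (all g_i <= 0): OK
Dual feasibility (all lambda_i >= 0): OK
Complementary slackness (lambda_i * g_i(x) = 0 for all i): FAILS

Verdict: the first failing condition is complementary_slackness -> comp.

comp


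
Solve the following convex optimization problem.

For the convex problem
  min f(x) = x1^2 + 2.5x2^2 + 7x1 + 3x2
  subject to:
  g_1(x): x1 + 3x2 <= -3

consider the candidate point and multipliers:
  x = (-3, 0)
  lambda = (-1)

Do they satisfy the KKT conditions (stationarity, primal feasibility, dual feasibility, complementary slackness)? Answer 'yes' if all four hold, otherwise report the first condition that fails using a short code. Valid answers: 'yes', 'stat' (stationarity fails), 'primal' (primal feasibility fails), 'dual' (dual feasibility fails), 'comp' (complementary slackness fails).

Gradient of f: grad f(x) = Q x + c = (1, 3)
Constraint values g_i(x) = a_i^T x - b_i:
  g_1((-3, 0)) = 0
Stationarity residual: grad f(x) + sum_i lambda_i a_i = (0, 0)
  -> stationarity OK
Primal feasibility (all g_i <= 0): OK
Dual feasibility (all lambda_i >= 0): FAILS
Complementary slackness (lambda_i * g_i(x) = 0 for all i): OK

Verdict: the first failing condition is dual_feasibility -> dual.

dual


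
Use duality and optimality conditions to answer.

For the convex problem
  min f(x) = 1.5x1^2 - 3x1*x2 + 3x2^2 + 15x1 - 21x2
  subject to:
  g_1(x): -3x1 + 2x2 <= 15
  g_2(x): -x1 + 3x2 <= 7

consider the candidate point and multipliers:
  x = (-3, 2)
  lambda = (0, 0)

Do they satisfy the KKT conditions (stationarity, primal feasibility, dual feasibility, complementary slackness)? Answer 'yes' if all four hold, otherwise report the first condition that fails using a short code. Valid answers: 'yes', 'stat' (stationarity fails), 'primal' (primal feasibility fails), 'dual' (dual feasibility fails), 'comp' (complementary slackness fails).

Gradient of f: grad f(x) = Q x + c = (0, 0)
Constraint values g_i(x) = a_i^T x - b_i:
  g_1((-3, 2)) = -2
  g_2((-3, 2)) = 2
Stationarity residual: grad f(x) + sum_i lambda_i a_i = (0, 0)
  -> stationarity OK
Primal feasibility (all g_i <= 0): FAILS
Dual feasibility (all lambda_i >= 0): OK
Complementary slackness (lambda_i * g_i(x) = 0 for all i): OK

Verdict: the first failing condition is primal_feasibility -> primal.

primal


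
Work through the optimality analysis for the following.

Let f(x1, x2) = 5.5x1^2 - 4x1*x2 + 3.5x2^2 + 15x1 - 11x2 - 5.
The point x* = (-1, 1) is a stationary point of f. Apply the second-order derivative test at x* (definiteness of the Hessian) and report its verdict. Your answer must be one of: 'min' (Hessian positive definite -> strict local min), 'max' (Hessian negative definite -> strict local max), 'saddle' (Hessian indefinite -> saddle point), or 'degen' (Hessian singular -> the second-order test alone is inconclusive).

Compute the Hessian H = grad^2 f:
  H = [[11, -4], [-4, 7]]
Verify stationarity: grad f(x*) = H x* + g = (0, 0).
Eigenvalues of H: 4.5279, 13.4721.
Both eigenvalues > 0, so H is positive definite -> x* is a strict local min.

min


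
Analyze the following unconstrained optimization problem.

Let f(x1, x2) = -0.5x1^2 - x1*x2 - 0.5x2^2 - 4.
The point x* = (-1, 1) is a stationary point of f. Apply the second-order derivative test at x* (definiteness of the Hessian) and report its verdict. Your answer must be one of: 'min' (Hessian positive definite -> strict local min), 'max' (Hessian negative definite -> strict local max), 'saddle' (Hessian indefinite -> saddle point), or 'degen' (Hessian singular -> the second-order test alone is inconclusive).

Compute the Hessian H = grad^2 f:
  H = [[-1, -1], [-1, -1]]
Verify stationarity: grad f(x*) = H x* + g = (0, 0).
Eigenvalues of H: -2, 0.
H has a zero eigenvalue (singular; negative semidefinite but not definite), so H is neither positive definite, negative definite, nor indefinite. The second-order test alone is inconclusive -> degen.
(Indeed, f is constant along the null direction of H through x*, so x* is not a strict local extremum.)

degen


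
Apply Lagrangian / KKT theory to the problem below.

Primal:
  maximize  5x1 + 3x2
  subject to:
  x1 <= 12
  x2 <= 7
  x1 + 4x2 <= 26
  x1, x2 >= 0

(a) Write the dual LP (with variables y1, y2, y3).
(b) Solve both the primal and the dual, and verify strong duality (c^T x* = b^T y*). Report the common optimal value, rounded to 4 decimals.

The standard primal-dual pair for 'max c^T x s.t. A x <= b, x >= 0' is:
  Dual:  min b^T y  s.t.  A^T y >= c,  y >= 0.

So the dual LP is:
  minimize  12y1 + 7y2 + 26y3
  subject to:
    y1 + y3 >= 5
    y2 + 4y3 >= 3
    y1, y2, y3 >= 0

Solving the primal: x* = (12, 3.5).
  primal value c^T x* = 70.5.
Solving the dual: y* = (4.25, 0, 0.75).
  dual value b^T y* = 70.5.
Strong duality: c^T x* = b^T y*. Confirmed.

70.5


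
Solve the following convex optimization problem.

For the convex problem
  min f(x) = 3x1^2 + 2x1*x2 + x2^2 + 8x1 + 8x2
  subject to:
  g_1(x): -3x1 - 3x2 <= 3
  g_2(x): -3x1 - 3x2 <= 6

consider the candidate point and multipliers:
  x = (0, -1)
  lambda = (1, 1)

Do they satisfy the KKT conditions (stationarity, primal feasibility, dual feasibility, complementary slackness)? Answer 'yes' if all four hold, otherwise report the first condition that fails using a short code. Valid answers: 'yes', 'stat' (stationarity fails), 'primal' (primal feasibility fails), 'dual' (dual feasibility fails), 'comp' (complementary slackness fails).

Gradient of f: grad f(x) = Q x + c = (6, 6)
Constraint values g_i(x) = a_i^T x - b_i:
  g_1((0, -1)) = 0
  g_2((0, -1)) = -3
Stationarity residual: grad f(x) + sum_i lambda_i a_i = (0, 0)
  -> stationarity OK
Primal feasibility (all g_i <= 0): OK
Dual feasibility (all lambda_i >= 0): OK
Complementary slackness (lambda_i * g_i(x) = 0 for all i): FAILS

Verdict: the first failing condition is complementary_slackness -> comp.

comp


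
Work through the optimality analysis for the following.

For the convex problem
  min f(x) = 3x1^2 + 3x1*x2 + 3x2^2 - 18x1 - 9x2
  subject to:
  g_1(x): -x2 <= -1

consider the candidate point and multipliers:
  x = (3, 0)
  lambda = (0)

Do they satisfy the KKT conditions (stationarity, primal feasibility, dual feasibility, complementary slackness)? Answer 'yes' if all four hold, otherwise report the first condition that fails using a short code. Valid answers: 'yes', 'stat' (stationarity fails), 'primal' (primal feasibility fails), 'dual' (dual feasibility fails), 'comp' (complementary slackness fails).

Gradient of f: grad f(x) = Q x + c = (0, 0)
Constraint values g_i(x) = a_i^T x - b_i:
  g_1((3, 0)) = 1
Stationarity residual: grad f(x) + sum_i lambda_i a_i = (0, 0)
  -> stationarity OK
Primal feasibility (all g_i <= 0): FAILS
Dual feasibility (all lambda_i >= 0): OK
Complementary slackness (lambda_i * g_i(x) = 0 for all i): OK

Verdict: the first failing condition is primal_feasibility -> primal.

primal


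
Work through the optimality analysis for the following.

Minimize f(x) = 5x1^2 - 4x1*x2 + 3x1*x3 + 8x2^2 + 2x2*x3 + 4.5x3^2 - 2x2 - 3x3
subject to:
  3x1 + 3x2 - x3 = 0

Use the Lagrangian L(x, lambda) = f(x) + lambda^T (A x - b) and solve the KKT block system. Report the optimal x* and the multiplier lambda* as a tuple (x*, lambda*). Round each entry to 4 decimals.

Form the Lagrangian:
  L(x, lambda) = (1/2) x^T Q x + c^T x + lambda^T (A x - b)
Stationarity (grad_x L = 0): Q x + c + A^T lambda = 0.
Primal feasibility: A x = b.

This gives the KKT block system:
  [ Q   A^T ] [ x     ]   [-c ]
  [ A    0  ] [ lambda ] = [ b ]

Solving the linear system:
  x*      = (-0.0091, 0.1086, 0.2985)
  lambda* = (-0.1235)
  f(x*)   = -0.5563

x* = (-0.0091, 0.1086, 0.2985), lambda* = (-0.1235)


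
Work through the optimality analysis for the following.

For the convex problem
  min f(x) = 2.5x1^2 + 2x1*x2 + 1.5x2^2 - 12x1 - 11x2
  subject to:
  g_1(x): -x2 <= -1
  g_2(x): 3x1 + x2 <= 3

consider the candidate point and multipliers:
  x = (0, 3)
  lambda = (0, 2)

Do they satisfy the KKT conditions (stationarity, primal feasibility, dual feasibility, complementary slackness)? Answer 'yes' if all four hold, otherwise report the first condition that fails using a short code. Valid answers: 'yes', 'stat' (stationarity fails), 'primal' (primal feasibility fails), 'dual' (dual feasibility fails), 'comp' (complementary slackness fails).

Gradient of f: grad f(x) = Q x + c = (-6, -2)
Constraint values g_i(x) = a_i^T x - b_i:
  g_1((0, 3)) = -2
  g_2((0, 3)) = 0
Stationarity residual: grad f(x) + sum_i lambda_i a_i = (0, 0)
  -> stationarity OK
Primal feasibility (all g_i <= 0): OK
Dual feasibility (all lambda_i >= 0): OK
Complementary slackness (lambda_i * g_i(x) = 0 for all i): OK

Verdict: yes, KKT holds.

yes


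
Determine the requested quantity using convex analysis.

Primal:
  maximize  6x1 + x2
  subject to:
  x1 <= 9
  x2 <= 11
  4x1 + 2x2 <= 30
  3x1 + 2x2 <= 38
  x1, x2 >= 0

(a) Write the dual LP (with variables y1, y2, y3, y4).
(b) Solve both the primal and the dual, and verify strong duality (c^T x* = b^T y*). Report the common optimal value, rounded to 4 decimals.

The standard primal-dual pair for 'max c^T x s.t. A x <= b, x >= 0' is:
  Dual:  min b^T y  s.t.  A^T y >= c,  y >= 0.

So the dual LP is:
  minimize  9y1 + 11y2 + 30y3 + 38y4
  subject to:
    y1 + 4y3 + 3y4 >= 6
    y2 + 2y3 + 2y4 >= 1
    y1, y2, y3, y4 >= 0

Solving the primal: x* = (7.5, 0).
  primal value c^T x* = 45.
Solving the dual: y* = (0, 0, 1.5, 0).
  dual value b^T y* = 45.
Strong duality: c^T x* = b^T y*. Confirmed.

45


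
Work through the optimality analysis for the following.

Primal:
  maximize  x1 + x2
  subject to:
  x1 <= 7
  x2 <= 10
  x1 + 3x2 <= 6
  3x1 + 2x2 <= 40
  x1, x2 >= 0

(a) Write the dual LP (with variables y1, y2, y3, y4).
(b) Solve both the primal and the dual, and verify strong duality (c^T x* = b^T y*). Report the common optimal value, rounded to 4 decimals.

The standard primal-dual pair for 'max c^T x s.t. A x <= b, x >= 0' is:
  Dual:  min b^T y  s.t.  A^T y >= c,  y >= 0.

So the dual LP is:
  minimize  7y1 + 10y2 + 6y3 + 40y4
  subject to:
    y1 + y3 + 3y4 >= 1
    y2 + 3y3 + 2y4 >= 1
    y1, y2, y3, y4 >= 0

Solving the primal: x* = (6, 0).
  primal value c^T x* = 6.
Solving the dual: y* = (0, 0, 1, 0).
  dual value b^T y* = 6.
Strong duality: c^T x* = b^T y*. Confirmed.

6


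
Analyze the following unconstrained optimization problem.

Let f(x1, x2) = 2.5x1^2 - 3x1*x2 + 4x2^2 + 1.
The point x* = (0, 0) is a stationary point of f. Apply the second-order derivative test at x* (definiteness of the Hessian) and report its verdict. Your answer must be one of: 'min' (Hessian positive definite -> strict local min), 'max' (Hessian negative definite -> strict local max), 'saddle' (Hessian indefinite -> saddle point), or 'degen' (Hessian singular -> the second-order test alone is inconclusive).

Compute the Hessian H = grad^2 f:
  H = [[5, -3], [-3, 8]]
Verify stationarity: grad f(x*) = H x* + g = (0, 0).
Eigenvalues of H: 3.1459, 9.8541.
Both eigenvalues > 0, so H is positive definite -> x* is a strict local min.

min


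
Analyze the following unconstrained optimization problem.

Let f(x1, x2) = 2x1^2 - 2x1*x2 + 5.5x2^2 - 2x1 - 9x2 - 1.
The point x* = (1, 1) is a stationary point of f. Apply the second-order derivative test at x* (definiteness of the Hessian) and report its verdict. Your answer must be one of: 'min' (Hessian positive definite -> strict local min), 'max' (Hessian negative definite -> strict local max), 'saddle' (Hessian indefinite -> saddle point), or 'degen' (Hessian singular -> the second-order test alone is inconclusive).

Compute the Hessian H = grad^2 f:
  H = [[4, -2], [-2, 11]]
Verify stationarity: grad f(x*) = H x* + g = (0, 0).
Eigenvalues of H: 3.4689, 11.5311.
Both eigenvalues > 0, so H is positive definite -> x* is a strict local min.

min


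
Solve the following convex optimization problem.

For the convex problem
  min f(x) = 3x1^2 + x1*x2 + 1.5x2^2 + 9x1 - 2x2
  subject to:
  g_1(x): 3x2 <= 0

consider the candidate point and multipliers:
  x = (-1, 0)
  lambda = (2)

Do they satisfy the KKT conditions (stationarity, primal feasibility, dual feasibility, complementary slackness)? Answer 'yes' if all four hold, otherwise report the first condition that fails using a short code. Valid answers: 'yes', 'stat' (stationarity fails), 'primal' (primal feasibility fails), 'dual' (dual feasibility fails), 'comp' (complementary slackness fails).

Gradient of f: grad f(x) = Q x + c = (3, -3)
Constraint values g_i(x) = a_i^T x - b_i:
  g_1((-1, 0)) = 0
Stationarity residual: grad f(x) + sum_i lambda_i a_i = (3, 3)
  -> stationarity FAILS
Primal feasibility (all g_i <= 0): OK
Dual feasibility (all lambda_i >= 0): OK
Complementary slackness (lambda_i * g_i(x) = 0 for all i): OK

Verdict: the first failing condition is stationarity -> stat.

stat


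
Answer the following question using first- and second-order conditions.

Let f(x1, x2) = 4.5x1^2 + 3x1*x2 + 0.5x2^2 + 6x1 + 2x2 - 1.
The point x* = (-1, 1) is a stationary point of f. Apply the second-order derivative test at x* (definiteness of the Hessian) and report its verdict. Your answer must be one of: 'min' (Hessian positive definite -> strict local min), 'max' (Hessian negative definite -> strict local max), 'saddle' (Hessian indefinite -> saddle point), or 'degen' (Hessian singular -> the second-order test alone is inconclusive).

Compute the Hessian H = grad^2 f:
  H = [[9, 3], [3, 1]]
Verify stationarity: grad f(x*) = H x* + g = (0, 0).
Eigenvalues of H: 0, 10.
H has a zero eigenvalue (singular; positive semidefinite but not definite), so H is neither positive definite, negative definite, nor indefinite. The second-order test alone is inconclusive -> degen.
(Indeed, f is constant along the null direction of H through x*, so x* is not a strict local extremum.)

degen


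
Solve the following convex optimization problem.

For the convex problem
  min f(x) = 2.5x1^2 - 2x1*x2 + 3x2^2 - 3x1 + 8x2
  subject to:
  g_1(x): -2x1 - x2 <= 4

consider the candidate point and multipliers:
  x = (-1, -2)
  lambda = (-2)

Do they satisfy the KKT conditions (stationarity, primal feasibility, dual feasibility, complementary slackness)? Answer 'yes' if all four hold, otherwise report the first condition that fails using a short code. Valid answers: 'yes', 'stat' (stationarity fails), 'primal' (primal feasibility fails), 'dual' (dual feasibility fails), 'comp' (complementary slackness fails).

Gradient of f: grad f(x) = Q x + c = (-4, -2)
Constraint values g_i(x) = a_i^T x - b_i:
  g_1((-1, -2)) = 0
Stationarity residual: grad f(x) + sum_i lambda_i a_i = (0, 0)
  -> stationarity OK
Primal feasibility (all g_i <= 0): OK
Dual feasibility (all lambda_i >= 0): FAILS
Complementary slackness (lambda_i * g_i(x) = 0 for all i): OK

Verdict: the first failing condition is dual_feasibility -> dual.

dual


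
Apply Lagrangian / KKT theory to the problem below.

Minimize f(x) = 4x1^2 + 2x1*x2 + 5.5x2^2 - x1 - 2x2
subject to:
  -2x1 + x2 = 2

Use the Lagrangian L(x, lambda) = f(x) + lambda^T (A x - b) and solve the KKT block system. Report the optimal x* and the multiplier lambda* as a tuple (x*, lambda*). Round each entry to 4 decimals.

Form the Lagrangian:
  L(x, lambda) = (1/2) x^T Q x + c^T x + lambda^T (A x - b)
Stationarity (grad_x L = 0): Q x + c + A^T lambda = 0.
Primal feasibility: A x = b.

This gives the KKT block system:
  [ Q   A^T ] [ x     ]   [-c ]
  [ A    0  ] [ lambda ] = [ b ]

Solving the linear system:
  x*      = (-0.7167, 0.5667)
  lambda* = (-2.8)
  f(x*)   = 2.5917

x* = (-0.7167, 0.5667), lambda* = (-2.8)


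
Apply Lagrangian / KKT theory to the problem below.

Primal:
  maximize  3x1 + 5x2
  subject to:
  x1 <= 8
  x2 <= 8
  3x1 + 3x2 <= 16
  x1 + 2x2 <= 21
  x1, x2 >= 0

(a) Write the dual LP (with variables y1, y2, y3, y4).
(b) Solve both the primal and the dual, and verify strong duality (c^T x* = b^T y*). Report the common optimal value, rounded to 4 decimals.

The standard primal-dual pair for 'max c^T x s.t. A x <= b, x >= 0' is:
  Dual:  min b^T y  s.t.  A^T y >= c,  y >= 0.

So the dual LP is:
  minimize  8y1 + 8y2 + 16y3 + 21y4
  subject to:
    y1 + 3y3 + y4 >= 3
    y2 + 3y3 + 2y4 >= 5
    y1, y2, y3, y4 >= 0

Solving the primal: x* = (0, 5.3333).
  primal value c^T x* = 26.6667.
Solving the dual: y* = (0, 0, 1.6667, 0).
  dual value b^T y* = 26.6667.
Strong duality: c^T x* = b^T y*. Confirmed.

26.6667


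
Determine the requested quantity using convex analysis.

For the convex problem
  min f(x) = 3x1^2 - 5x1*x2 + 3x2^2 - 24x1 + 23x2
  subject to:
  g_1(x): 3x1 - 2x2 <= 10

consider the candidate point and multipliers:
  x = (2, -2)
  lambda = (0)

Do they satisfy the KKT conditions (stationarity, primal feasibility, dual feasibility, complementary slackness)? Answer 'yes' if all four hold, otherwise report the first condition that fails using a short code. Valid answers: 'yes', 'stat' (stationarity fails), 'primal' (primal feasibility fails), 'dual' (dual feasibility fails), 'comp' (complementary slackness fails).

Gradient of f: grad f(x) = Q x + c = (-2, 1)
Constraint values g_i(x) = a_i^T x - b_i:
  g_1((2, -2)) = 0
Stationarity residual: grad f(x) + sum_i lambda_i a_i = (-2, 1)
  -> stationarity FAILS
Primal feasibility (all g_i <= 0): OK
Dual feasibility (all lambda_i >= 0): OK
Complementary slackness (lambda_i * g_i(x) = 0 for all i): OK

Verdict: the first failing condition is stationarity -> stat.

stat


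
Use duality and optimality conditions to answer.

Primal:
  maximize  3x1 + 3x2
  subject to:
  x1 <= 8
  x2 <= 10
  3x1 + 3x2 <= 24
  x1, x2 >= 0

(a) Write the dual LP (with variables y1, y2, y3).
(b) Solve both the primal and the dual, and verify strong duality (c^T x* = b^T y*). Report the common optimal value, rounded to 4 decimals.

The standard primal-dual pair for 'max c^T x s.t. A x <= b, x >= 0' is:
  Dual:  min b^T y  s.t.  A^T y >= c,  y >= 0.

So the dual LP is:
  minimize  8y1 + 10y2 + 24y3
  subject to:
    y1 + 3y3 >= 3
    y2 + 3y3 >= 3
    y1, y2, y3 >= 0

Solving the primal: x* = (0, 8).
  primal value c^T x* = 24.
Solving the dual: y* = (0, 0, 1).
  dual value b^T y* = 24.
Strong duality: c^T x* = b^T y*. Confirmed.

24


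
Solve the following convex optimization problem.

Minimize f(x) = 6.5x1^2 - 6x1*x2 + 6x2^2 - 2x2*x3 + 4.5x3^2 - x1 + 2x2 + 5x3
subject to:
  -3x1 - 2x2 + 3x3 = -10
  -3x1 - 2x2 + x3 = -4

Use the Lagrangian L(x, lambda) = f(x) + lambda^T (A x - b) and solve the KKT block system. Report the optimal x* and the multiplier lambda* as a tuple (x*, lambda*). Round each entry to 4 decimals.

Form the Lagrangian:
  L(x, lambda) = (1/2) x^T Q x + c^T x + lambda^T (A x - b)
Stationarity (grad_x L = 0): Q x + c + A^T lambda = 0.
Primal feasibility: A x = b.

This gives the KKT block system:
  [ Q   A^T ] [ x     ]   [-c ]
  [ A    0  ] [ lambda ] = [ b ]

Solving the linear system:
  x*      = (0.431, -0.1466, -3)
  lambda* = (9.9397, -8.1121)
  f(x*)   = 25.6121

x* = (0.431, -0.1466, -3), lambda* = (9.9397, -8.1121)


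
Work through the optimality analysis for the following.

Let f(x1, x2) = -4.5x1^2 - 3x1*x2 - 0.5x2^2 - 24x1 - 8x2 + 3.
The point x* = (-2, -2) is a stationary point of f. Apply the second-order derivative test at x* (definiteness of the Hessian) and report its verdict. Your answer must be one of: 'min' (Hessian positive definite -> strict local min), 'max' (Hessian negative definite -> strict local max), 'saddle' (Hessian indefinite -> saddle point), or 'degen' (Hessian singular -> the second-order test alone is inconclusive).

Compute the Hessian H = grad^2 f:
  H = [[-9, -3], [-3, -1]]
Verify stationarity: grad f(x*) = H x* + g = (0, 0).
Eigenvalues of H: -10, 0.
H has a zero eigenvalue (singular; negative semidefinite but not definite), so H is neither positive definite, negative definite, nor indefinite. The second-order test alone is inconclusive -> degen.
(Indeed, f is constant along the null direction of H through x*, so x* is not a strict local extremum.)

degen


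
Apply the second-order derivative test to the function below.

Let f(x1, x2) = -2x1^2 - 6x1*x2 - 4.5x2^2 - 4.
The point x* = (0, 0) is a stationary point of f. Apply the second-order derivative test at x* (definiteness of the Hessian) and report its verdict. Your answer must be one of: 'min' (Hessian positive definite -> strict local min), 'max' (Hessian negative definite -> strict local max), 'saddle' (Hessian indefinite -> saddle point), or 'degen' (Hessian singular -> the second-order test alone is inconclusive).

Compute the Hessian H = grad^2 f:
  H = [[-4, -6], [-6, -9]]
Verify stationarity: grad f(x*) = H x* + g = (0, 0).
Eigenvalues of H: -13, 0.
H has a zero eigenvalue (singular; negative semidefinite but not definite), so H is neither positive definite, negative definite, nor indefinite. The second-order test alone is inconclusive -> degen.
(Indeed, f is constant along the null direction of H through x*, so x* is not a strict local extremum.)

degen


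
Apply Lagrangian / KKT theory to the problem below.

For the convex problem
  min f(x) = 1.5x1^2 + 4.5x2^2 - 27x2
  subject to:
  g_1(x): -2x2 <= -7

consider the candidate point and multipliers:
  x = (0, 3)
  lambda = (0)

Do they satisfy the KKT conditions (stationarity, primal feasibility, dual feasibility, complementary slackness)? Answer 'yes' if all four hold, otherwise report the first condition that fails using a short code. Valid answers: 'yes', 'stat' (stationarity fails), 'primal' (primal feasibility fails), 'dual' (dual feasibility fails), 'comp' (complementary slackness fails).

Gradient of f: grad f(x) = Q x + c = (0, 0)
Constraint values g_i(x) = a_i^T x - b_i:
  g_1((0, 3)) = 1
Stationarity residual: grad f(x) + sum_i lambda_i a_i = (0, 0)
  -> stationarity OK
Primal feasibility (all g_i <= 0): FAILS
Dual feasibility (all lambda_i >= 0): OK
Complementary slackness (lambda_i * g_i(x) = 0 for all i): OK

Verdict: the first failing condition is primal_feasibility -> primal.

primal


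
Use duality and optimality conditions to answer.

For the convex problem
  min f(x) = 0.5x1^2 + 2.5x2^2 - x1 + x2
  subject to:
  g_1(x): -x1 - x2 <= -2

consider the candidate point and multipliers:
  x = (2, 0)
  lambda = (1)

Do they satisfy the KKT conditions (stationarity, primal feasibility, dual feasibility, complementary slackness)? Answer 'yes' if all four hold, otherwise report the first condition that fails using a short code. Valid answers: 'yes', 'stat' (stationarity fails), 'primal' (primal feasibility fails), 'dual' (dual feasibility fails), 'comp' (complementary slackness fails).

Gradient of f: grad f(x) = Q x + c = (1, 1)
Constraint values g_i(x) = a_i^T x - b_i:
  g_1((2, 0)) = 0
Stationarity residual: grad f(x) + sum_i lambda_i a_i = (0, 0)
  -> stationarity OK
Primal feasibility (all g_i <= 0): OK
Dual feasibility (all lambda_i >= 0): OK
Complementary slackness (lambda_i * g_i(x) = 0 for all i): OK

Verdict: yes, KKT holds.

yes


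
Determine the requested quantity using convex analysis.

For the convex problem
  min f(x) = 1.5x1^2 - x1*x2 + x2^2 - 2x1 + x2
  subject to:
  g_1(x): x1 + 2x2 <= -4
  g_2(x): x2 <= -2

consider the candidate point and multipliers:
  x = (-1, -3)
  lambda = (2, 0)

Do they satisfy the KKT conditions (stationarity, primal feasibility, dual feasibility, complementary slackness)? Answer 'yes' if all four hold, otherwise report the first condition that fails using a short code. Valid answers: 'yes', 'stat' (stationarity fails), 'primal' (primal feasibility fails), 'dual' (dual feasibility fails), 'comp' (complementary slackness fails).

Gradient of f: grad f(x) = Q x + c = (-2, -4)
Constraint values g_i(x) = a_i^T x - b_i:
  g_1((-1, -3)) = -3
  g_2((-1, -3)) = -1
Stationarity residual: grad f(x) + sum_i lambda_i a_i = (0, 0)
  -> stationarity OK
Primal feasibility (all g_i <= 0): OK
Dual feasibility (all lambda_i >= 0): OK
Complementary slackness (lambda_i * g_i(x) = 0 for all i): FAILS

Verdict: the first failing condition is complementary_slackness -> comp.

comp


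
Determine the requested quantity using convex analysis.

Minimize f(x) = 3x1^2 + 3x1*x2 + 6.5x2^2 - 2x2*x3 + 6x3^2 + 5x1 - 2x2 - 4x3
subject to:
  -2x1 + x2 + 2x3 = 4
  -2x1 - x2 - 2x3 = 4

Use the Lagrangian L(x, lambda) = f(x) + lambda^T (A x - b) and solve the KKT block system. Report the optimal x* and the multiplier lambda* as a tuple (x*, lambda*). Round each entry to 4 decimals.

Form the Lagrangian:
  L(x, lambda) = (1/2) x^T Q x + c^T x + lambda^T (A x - b)
Stationarity (grad_x L = 0): Q x + c + A^T lambda = 0.
Primal feasibility: A x = b.

This gives the KKT block system:
  [ Q   A^T ] [ x     ]   [-c ]
  [ A    0  ] [ lambda ] = [ b ]

Solving the linear system:
  x*      = (-2, 0.3333, -0.1667)
  lambda* = (0.1667, -3.1667)
  f(x*)   = 1

x* = (-2, 0.3333, -0.1667), lambda* = (0.1667, -3.1667)


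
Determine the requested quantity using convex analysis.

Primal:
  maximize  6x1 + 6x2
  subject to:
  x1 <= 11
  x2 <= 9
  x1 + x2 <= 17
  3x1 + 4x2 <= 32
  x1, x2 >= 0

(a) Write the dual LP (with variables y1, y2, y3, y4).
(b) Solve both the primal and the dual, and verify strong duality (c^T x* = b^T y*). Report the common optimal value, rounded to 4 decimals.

The standard primal-dual pair for 'max c^T x s.t. A x <= b, x >= 0' is:
  Dual:  min b^T y  s.t.  A^T y >= c,  y >= 0.

So the dual LP is:
  minimize  11y1 + 9y2 + 17y3 + 32y4
  subject to:
    y1 + y3 + 3y4 >= 6
    y2 + y3 + 4y4 >= 6
    y1, y2, y3, y4 >= 0

Solving the primal: x* = (10.6667, 0).
  primal value c^T x* = 64.
Solving the dual: y* = (0, 0, 0, 2).
  dual value b^T y* = 64.
Strong duality: c^T x* = b^T y*. Confirmed.

64


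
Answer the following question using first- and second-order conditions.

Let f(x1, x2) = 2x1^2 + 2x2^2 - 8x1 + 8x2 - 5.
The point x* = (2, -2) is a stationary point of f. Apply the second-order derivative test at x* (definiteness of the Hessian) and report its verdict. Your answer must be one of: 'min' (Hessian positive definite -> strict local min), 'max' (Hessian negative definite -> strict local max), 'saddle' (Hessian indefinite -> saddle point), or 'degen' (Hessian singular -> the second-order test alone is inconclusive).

Compute the Hessian H = grad^2 f:
  H = [[4, 0], [0, 4]]
Verify stationarity: grad f(x*) = H x* + g = (0, 0).
Eigenvalues of H: 4, 4.
Both eigenvalues > 0, so H is positive definite -> x* is a strict local min.

min


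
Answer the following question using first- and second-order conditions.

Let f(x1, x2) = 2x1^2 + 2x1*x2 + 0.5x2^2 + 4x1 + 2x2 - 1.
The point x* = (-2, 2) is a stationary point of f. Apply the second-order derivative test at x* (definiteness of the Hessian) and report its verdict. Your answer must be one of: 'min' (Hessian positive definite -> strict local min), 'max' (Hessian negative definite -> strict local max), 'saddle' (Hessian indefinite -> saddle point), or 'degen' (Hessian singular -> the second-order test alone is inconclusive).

Compute the Hessian H = grad^2 f:
  H = [[4, 2], [2, 1]]
Verify stationarity: grad f(x*) = H x* + g = (0, 0).
Eigenvalues of H: 0, 5.
H has a zero eigenvalue (singular; positive semidefinite but not definite), so H is neither positive definite, negative definite, nor indefinite. The second-order test alone is inconclusive -> degen.
(Indeed, f is constant along the null direction of H through x*, so x* is not a strict local extremum.)

degen


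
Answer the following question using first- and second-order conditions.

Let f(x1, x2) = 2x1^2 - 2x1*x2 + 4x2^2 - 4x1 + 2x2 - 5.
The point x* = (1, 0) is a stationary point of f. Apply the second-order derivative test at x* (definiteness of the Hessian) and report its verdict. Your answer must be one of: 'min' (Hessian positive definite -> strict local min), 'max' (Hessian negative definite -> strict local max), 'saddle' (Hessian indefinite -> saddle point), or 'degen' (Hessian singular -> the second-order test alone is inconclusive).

Compute the Hessian H = grad^2 f:
  H = [[4, -2], [-2, 8]]
Verify stationarity: grad f(x*) = H x* + g = (0, 0).
Eigenvalues of H: 3.1716, 8.8284.
Both eigenvalues > 0, so H is positive definite -> x* is a strict local min.

min


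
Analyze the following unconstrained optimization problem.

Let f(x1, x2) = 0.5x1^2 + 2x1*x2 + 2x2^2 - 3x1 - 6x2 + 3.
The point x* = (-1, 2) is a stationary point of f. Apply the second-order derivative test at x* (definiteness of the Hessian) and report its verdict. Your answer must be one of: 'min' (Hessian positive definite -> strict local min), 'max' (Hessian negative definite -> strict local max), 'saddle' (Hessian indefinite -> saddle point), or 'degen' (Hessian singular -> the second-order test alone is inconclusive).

Compute the Hessian H = grad^2 f:
  H = [[1, 2], [2, 4]]
Verify stationarity: grad f(x*) = H x* + g = (0, 0).
Eigenvalues of H: 0, 5.
H has a zero eigenvalue (singular; positive semidefinite but not definite), so H is neither positive definite, negative definite, nor indefinite. The second-order test alone is inconclusive -> degen.
(Indeed, f is constant along the null direction of H through x*, so x* is not a strict local extremum.)

degen


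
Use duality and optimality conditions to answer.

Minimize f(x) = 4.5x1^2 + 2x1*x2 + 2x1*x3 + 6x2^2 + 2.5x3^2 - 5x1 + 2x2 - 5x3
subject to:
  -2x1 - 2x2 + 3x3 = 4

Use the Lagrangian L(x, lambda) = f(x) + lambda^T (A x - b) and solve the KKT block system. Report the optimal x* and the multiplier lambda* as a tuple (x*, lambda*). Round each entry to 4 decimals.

Form the Lagrangian:
  L(x, lambda) = (1/2) x^T Q x + c^T x + lambda^T (A x - b)
Stationarity (grad_x L = 0): Q x + c + A^T lambda = 0.
Primal feasibility: A x = b.

This gives the KKT block system:
  [ Q   A^T ] [ x     ]   [-c ]
  [ A    0  ] [ lambda ] = [ b ]

Solving the linear system:
  x*      = (0.208, -0.3, 1.272)
  lambda* = (-0.592)
  f(x*)   = -2.816

x* = (0.208, -0.3, 1.272), lambda* = (-0.592)


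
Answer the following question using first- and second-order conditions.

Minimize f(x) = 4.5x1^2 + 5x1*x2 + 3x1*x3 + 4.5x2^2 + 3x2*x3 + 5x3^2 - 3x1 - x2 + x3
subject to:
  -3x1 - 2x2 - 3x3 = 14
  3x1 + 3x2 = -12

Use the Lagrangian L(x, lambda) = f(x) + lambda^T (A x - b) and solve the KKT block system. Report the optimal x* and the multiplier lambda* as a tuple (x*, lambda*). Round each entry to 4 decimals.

Form the Lagrangian:
  L(x, lambda) = (1/2) x^T Q x + c^T x + lambda^T (A x - b)
Stationarity (grad_x L = 0): Q x + c + A^T lambda = 0.
Primal feasibility: A x = b.

This gives the KKT block system:
  [ Q   A^T ] [ x     ]   [-c ]
  [ A    0  ] [ lambda ] = [ b ]

Solving the linear system:
  x*      = (-2.6707, -1.3293, -1.1098)
  lambda* = (-7.3659, 4.9715)
  f(x*)   = 85.5061

x* = (-2.6707, -1.3293, -1.1098), lambda* = (-7.3659, 4.9715)


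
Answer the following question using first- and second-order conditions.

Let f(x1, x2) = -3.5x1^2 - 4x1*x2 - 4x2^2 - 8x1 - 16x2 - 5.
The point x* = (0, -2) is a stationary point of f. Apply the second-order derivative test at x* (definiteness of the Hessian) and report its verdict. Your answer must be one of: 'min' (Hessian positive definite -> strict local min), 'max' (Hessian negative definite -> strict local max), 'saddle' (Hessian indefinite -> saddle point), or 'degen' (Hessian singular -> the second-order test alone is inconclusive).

Compute the Hessian H = grad^2 f:
  H = [[-7, -4], [-4, -8]]
Verify stationarity: grad f(x*) = H x* + g = (0, 0).
Eigenvalues of H: -11.5311, -3.4689.
Both eigenvalues < 0, so H is negative definite -> x* is a strict local max.

max


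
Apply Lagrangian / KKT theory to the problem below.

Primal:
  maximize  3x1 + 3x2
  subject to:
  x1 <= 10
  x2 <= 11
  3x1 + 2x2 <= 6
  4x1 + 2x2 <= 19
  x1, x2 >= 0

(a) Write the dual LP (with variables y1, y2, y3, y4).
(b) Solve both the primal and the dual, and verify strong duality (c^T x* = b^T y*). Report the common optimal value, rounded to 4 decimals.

The standard primal-dual pair for 'max c^T x s.t. A x <= b, x >= 0' is:
  Dual:  min b^T y  s.t.  A^T y >= c,  y >= 0.

So the dual LP is:
  minimize  10y1 + 11y2 + 6y3 + 19y4
  subject to:
    y1 + 3y3 + 4y4 >= 3
    y2 + 2y3 + 2y4 >= 3
    y1, y2, y3, y4 >= 0

Solving the primal: x* = (0, 3).
  primal value c^T x* = 9.
Solving the dual: y* = (0, 0, 1.5, 0).
  dual value b^T y* = 9.
Strong duality: c^T x* = b^T y*. Confirmed.

9


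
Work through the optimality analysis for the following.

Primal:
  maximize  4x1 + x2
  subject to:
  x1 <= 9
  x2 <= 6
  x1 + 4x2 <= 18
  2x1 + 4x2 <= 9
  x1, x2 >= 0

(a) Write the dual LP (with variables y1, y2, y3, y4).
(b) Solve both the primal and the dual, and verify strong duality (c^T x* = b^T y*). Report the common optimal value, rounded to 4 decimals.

The standard primal-dual pair for 'max c^T x s.t. A x <= b, x >= 0' is:
  Dual:  min b^T y  s.t.  A^T y >= c,  y >= 0.

So the dual LP is:
  minimize  9y1 + 6y2 + 18y3 + 9y4
  subject to:
    y1 + y3 + 2y4 >= 4
    y2 + 4y3 + 4y4 >= 1
    y1, y2, y3, y4 >= 0

Solving the primal: x* = (4.5, 0).
  primal value c^T x* = 18.
Solving the dual: y* = (0, 0, 0, 2).
  dual value b^T y* = 18.
Strong duality: c^T x* = b^T y*. Confirmed.

18


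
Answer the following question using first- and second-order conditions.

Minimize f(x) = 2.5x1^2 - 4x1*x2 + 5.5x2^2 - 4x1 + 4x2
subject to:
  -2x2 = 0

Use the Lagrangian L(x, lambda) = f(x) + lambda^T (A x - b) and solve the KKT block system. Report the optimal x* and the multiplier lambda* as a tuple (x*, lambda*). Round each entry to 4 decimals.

Form the Lagrangian:
  L(x, lambda) = (1/2) x^T Q x + c^T x + lambda^T (A x - b)
Stationarity (grad_x L = 0): Q x + c + A^T lambda = 0.
Primal feasibility: A x = b.

This gives the KKT block system:
  [ Q   A^T ] [ x     ]   [-c ]
  [ A    0  ] [ lambda ] = [ b ]

Solving the linear system:
  x*      = (0.8, 0)
  lambda* = (0.4)
  f(x*)   = -1.6

x* = (0.8, 0), lambda* = (0.4)


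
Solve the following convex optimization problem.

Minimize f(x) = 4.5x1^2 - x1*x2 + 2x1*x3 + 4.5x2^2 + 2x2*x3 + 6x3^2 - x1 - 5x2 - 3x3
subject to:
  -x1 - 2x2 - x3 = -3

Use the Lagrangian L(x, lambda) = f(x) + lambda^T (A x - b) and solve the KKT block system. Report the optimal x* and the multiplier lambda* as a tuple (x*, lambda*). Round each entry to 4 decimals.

Form the Lagrangian:
  L(x, lambda) = (1/2) x^T Q x + c^T x + lambda^T (A x - b)
Stationarity (grad_x L = 0): Q x + c + A^T lambda = 0.
Primal feasibility: A x = b.

This gives the KKT block system:
  [ Q   A^T ] [ x     ]   [-c ]
  [ A    0  ] [ lambda ] = [ b ]

Solving the linear system:
  x*      = (0.4908, 1.1562, 0.1967)
  lambda* = (2.6544)
  f(x*)   = 0.5506

x* = (0.4908, 1.1562, 0.1967), lambda* = (2.6544)
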